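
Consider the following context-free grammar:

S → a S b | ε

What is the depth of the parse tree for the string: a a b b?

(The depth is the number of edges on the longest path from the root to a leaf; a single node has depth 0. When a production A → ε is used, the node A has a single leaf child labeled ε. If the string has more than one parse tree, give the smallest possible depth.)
The only parse tree applies S → a S b 2 times (once per matching a…b pair) and then S → ε.
The S nodes sit at depths 0, 1, …, 2; the innermost S (depth 2) has the single child ε at depth 3.
The terminal leaves a, b are at depths 1..2, so the longest root-to-leaf path is S → S → … → S → ε with 3 edges.
Depth = 3.

Final answer: 3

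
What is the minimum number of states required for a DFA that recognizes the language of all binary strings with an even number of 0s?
Language: binary strings with an even number of 0s
Lower bound (Myhill–Nerode): the prefixes ε, 0 are pairwise distinguishable:
  ε vs 0: suffix ε distinguishes them (ε has zero 0s (accepted), 0 has one 0 (rejected))
So any DFA needs at least 2 states.
Upper bound: a DFA with 2 states exists (one state per class above).
Minimum states: 2

Final answer: 2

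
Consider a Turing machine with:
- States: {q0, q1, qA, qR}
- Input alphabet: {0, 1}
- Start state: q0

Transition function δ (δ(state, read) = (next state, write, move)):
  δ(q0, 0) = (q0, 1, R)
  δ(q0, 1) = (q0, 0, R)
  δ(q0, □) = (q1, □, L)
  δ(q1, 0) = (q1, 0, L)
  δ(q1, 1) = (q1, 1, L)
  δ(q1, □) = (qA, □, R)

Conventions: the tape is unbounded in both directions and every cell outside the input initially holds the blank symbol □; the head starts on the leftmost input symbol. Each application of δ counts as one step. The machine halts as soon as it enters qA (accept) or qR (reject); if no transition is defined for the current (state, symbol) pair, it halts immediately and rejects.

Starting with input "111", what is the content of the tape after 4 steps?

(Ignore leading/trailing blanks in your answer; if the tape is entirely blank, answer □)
Step 0: [q0]111 (head at position 0)
Step 1: δ(q0, 1) = (q0, 0, R)  ⊢  0[q0]11 (head at position 1)
Step 2: δ(q0, 1) = (q0, 0, R)  ⊢  00[q0]1 (head at position 2)
Step 3: δ(q0, 1) = (q0, 0, R)  ⊢  000[q0]□ (head at position 3)
Step 4: δ(q0, □) = (q1, □, L)  ⊢  00[q1]0□ (head at position 2)
Tape after 4 steps (ignoring surrounding blanks): 000

Final answer: Tape: 000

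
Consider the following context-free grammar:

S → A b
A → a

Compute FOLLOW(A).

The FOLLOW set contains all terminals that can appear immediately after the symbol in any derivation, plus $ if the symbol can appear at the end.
A occurs only in S → A b, where it is immediately followed by the terminal b. So FOLLOW(A) = {b}.

Final answer: {b}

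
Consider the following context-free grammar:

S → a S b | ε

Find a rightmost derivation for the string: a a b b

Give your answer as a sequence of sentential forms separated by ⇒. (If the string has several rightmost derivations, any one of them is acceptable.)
Start with S.
Step 1: the rightmost non-terminal is S; apply S → a S b:  a S b
Step 2: the rightmost non-terminal is S; apply S → a S b:  a a S b b
Step 3: the rightmost non-terminal is S; apply S → ε:  a a b b

Final answer: S ⇒ a S b ⇒ a a S b b ⇒ a a b b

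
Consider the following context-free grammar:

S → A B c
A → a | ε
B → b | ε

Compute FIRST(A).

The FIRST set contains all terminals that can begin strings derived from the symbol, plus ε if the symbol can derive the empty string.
A → a contributes a; A → ε makes A nullable, contributing ε. FIRST(A) = {a, ε}.

Final answer: {a, ε}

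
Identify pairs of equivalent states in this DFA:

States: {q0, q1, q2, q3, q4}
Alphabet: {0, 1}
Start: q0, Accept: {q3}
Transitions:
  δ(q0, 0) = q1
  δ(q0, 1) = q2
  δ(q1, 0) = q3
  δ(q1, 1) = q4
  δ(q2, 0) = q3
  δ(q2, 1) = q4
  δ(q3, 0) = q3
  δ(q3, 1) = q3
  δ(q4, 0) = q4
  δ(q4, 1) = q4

Using the table-filling algorithm:
Round 0 – mark pairs where exactly one state is accepting: (q0,q3), (q1,q3), (q2,q3), (q3,q4)
Round 1 – newly marked: (q0,q1) [on 0: q1 vs q3, already marked]; (q0,q2) [on 0: q1 vs q3, already marked]; (q1,q4) [on 0: q3 vs q4, already marked]; (q2,q4) [on 0: q3 vs q4, already marked]
Round 2 – newly marked: (q0,q4) [on 0: q1 vs q4, already marked]
No further pairs can be marked.
(q1, q2) unmarked: δ(q1,0)=q3, δ(q2,0)=q3; δ(q1,1)=q4, δ(q2,1)=q4 → equivalent
Equivalent pairs: (q1, q2)

Final answer: Equivalent pairs: (q1, q2)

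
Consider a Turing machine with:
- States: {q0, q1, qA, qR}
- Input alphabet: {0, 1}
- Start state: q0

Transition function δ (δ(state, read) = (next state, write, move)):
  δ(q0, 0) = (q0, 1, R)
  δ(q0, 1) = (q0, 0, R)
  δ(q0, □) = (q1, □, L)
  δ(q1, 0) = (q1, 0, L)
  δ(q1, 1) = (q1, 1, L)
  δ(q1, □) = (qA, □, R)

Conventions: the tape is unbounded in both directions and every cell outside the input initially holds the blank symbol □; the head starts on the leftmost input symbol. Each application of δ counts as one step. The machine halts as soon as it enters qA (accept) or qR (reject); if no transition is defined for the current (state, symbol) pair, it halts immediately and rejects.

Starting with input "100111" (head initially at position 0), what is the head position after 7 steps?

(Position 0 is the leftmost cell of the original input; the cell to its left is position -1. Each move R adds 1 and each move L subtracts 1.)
Step 0: [q0]100111 (head at position 0)
Step 1: δ(q0, 1) = (q0, 0, R)  ⊢  0[q0]00111 (head at position 1)
Step 2: δ(q0, 0) = (q0, 1, R)  ⊢  01[q0]0111 (head at position 2)
Step 3: δ(q0, 0) = (q0, 1, R)  ⊢  011[q0]111 (head at position 3)
Step 4: δ(q0, 1) = (q0, 0, R)  ⊢  0110[q0]11 (head at position 4)
Step 5: δ(q0, 1) = (q0, 0, R)  ⊢  01100[q0]1 (head at position 5)
Step 6: δ(q0, 1) = (q0, 0, R)  ⊢  011000[q0]□ (head at position 6)
Step 7: δ(q0, □) = (q1, □, L)  ⊢  01100[q1]0□ (head at position 5)
Head position after 7 steps: 5

Final answer: Position 5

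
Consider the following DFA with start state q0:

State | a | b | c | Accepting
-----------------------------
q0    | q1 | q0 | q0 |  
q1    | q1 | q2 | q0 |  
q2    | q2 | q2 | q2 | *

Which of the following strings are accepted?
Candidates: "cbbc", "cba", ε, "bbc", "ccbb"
"cbbc": q0 → q0 → q0 → q0 → q0; q0 is not accepting → rejected
"cba": q0 → q0 → q0 → q1; q1 is not accepting → rejected
ε: q0; q0 is not accepting → rejected
"bbc": q0 → q0 → q0 → q0; q0 is not accepting → rejected
"ccbb": q0 → q0 → q0 → q0 → q0; q0 is not accepting → rejected

Final answer: None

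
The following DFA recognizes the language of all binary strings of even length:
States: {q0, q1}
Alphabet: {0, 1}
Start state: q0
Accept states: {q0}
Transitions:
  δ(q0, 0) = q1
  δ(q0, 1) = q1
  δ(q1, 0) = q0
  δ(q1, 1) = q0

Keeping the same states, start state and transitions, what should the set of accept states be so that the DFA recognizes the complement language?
The DFA is complete (every state has a transition on every symbol), so the complement
is recognized by the same DFA with accepting and non-accepting states swapped.
Original accept states: {q0}
Complement accept states = All states - Original accept states
= {q0, q1} - {q0}
= {q1}
Complement language: strings of ODD length

Final answer: {q1}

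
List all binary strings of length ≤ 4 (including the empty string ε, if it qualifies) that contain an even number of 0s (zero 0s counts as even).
Checking every binary string of length 0 to 4:
  Length 0: accepted: ε | rejected: (none)
  Length 1: accepted: 1 | rejected: 0
  Length 2: accepted: 00, 11 | rejected: 01, 10
  Length 3: accepted: 001, 010, 100, 111 | rejected: 000, 011, 101, 110
  Length 4: accepted: 0000, 0011, 0101, 0110, 1001, 1010, 1100, 1111 | rejected: 0001, 0010, 0100, 0111, 1000, 1011, 1101, 1110
Total: 16 string(s).

Final answer: ε, 1, 00, 11, 001, 010, 100, 111, 0000, 0011, 0101, 0110, 1001, 1010, 1100, 1111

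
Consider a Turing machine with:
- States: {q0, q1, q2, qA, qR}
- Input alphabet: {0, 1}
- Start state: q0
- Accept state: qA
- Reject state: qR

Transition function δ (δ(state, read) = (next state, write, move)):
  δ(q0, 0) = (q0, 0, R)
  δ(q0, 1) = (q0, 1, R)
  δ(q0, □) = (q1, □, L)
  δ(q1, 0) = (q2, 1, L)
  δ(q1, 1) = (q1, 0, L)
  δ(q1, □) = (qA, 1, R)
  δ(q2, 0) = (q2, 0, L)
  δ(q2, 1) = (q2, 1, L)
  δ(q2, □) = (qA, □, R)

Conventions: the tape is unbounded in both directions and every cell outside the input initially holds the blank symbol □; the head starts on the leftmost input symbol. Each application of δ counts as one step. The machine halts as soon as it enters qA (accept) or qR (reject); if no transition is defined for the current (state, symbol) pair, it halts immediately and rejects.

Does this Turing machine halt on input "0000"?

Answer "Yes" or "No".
Step 0: [q0]0000 (head at position 0)
Step 1: δ(q0, 0) = (q0, 0, R)  ⊢  0[q0]000 (head at position 1)
Step 2: δ(q0, 0) = (q0, 0, R)  ⊢  00[q0]00 (head at position 2)
Step 3: δ(q0, 0) = (q0, 0, R)  ⊢  000[q0]0 (head at position 3)
Step 4: δ(q0, 0) = (q0, 0, R)  ⊢  0000[q0]□ (head at position 4)
Step 5: δ(q0, □) = (q1, □, L)  ⊢  000[q1]0□ (head at position 3)
Step 6: δ(q1, 0) = (q2, 1, L)  ⊢  00[q2]01□ (head at position 2)
Step 7: δ(q2, 0) = (q2, 0, L)  ⊢  0[q2]001□ (head at position 1)
Step 8: δ(q2, 0) = (q2, 0, L)  ⊢  [q2]0001□ (head at position 0)
Step 9: δ(q2, 0) = (q2, 0, L)  ⊢  [q2]□0001□ (head at position -1)
Step 10: δ(q2, □) = (qA, □, R)  ⊢  □[qA]0001□ (head at position 0)
The machine is in qA, so it halts and accepts.
It halts after 10 steps.

Final answer: Yes - halts after 10 steps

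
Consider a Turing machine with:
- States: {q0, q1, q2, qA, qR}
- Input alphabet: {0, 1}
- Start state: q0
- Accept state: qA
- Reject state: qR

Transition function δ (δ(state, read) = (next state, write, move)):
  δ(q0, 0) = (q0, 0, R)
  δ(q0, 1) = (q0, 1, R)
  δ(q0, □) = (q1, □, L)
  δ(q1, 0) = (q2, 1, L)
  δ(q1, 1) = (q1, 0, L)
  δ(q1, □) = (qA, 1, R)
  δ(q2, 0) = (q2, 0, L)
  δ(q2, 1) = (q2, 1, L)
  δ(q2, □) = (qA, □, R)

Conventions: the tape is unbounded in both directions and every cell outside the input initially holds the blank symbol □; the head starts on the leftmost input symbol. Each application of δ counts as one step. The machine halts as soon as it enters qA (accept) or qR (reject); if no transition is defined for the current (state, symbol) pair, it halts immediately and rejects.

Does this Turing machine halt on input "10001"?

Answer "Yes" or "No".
Step 0: [q0]10001 (head at position 0)
Step 1: δ(q0, 1) = (q0, 1, R)  ⊢  1[q0]0001 (head at position 1)
Step 2: δ(q0, 0) = (q0, 0, R)  ⊢  10[q0]001 (head at position 2)
Step 3: δ(q0, 0) = (q0, 0, R)  ⊢  100[q0]01 (head at position 3)
Step 4: δ(q0, 0) = (q0, 0, R)  ⊢  1000[q0]1 (head at position 4)
Step 5: δ(q0, 1) = (q0, 1, R)  ⊢  10001[q0]□ (head at position 5)
Step 6: δ(q0, □) = (q1, □, L)  ⊢  1000[q1]1□ (head at position 4)
Step 7: δ(q1, 1) = (q1, 0, L)  ⊢  100[q1]00□ (head at position 3)
Step 8: δ(q1, 0) = (q2, 1, L)  ⊢  10[q2]010□ (head at position 2)
Step 9: δ(q2, 0) = (q2, 0, L)  ⊢  1[q2]0010□ (head at position 1)
Step 10: δ(q2, 0) = (q2, 0, L)  ⊢  [q2]10010□ (head at position 0)
Step 11: δ(q2, 1) = (q2, 1, L)  ⊢  [q2]□10010□ (head at position -1)
Step 12: δ(q2, □) = (qA, □, R)  ⊢  □[qA]10010□ (head at position 0)
The machine is in qA, so it halts and accepts.
It halts after 12 steps.

Final answer: Yes - halts after 12 steps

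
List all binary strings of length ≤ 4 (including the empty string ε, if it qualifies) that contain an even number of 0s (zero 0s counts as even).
Checking every binary string of length 0 to 4:
  Length 0: accepted: ε | rejected: (none)
  Length 1: accepted: 1 | rejected: 0
  Length 2: accepted: 00, 11 | rejected: 01, 10
  Length 3: accepted: 001, 010, 100, 111 | rejected: 000, 011, 101, 110
  Length 4: accepted: 0000, 0011, 0101, 0110, 1001, 1010, 1100, 1111 | rejected: 0001, 0010, 0100, 0111, 1000, 1011, 1101, 1110
Total: 16 string(s).

Final answer: ε, 1, 00, 11, 001, 010, 100, 111, 0000, 0011, 0101, 0110, 1001, 1010, 1100, 1111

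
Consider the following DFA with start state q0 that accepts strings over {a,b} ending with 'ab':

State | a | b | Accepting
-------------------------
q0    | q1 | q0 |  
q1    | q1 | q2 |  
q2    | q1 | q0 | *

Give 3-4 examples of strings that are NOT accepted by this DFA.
Any strings that end in a non-accepting state work; for example:
"b": q0 → q0; q0 is not accepting → rejected
"ba": q0 → q0 → q1; q1 is not accepting → rejected
"abb": q0 → q1 → q2 → q0; q0 is not accepting → rejected
"aaaa": q0 → q1 → q1 → q1 → q1; q1 is not accepting → rejected

Final answer: "b", "ba", "abb", "aaaa"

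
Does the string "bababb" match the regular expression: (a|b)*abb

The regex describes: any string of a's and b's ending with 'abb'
Yes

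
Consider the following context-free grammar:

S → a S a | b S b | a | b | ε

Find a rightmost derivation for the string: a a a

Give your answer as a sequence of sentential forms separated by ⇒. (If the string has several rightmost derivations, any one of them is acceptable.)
Start with S.
Step 1: the rightmost non-terminal is S; apply S → a S a:  a S a
Step 2: the rightmost non-terminal is S; apply S → a:  a a a

Final answer: S ⇒ a S a ⇒ a a a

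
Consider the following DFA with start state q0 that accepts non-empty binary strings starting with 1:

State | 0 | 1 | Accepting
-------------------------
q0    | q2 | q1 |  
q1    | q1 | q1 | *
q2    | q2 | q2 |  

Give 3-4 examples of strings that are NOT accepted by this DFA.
Any strings that end in a non-accepting state work; for example:
"00": q0 → q2 → q2; q2 is not accepting → rejected
"01": q0 → q2 → q2; q2 is not accepting → rejected
"0011": q0 → q2 → q2 → q2 → q2; q2 is not accepting → rejected
"0110": q0 → q2 → q2 → q2 → q2; q2 is not accepting → rejected

Final answer: "00", "01", "0011", "0110"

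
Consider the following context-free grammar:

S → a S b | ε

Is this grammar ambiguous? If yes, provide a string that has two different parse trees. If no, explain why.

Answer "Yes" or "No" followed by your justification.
At every step exactly one production applies: if the remaining string to generate is non-empty it starts with a and ends with b, forcing S → a S b; if it is empty, S → ε is forced. Hence each string a^n b^n has exactly one derivation (S → a S b applied n times, then S → ε) and one parse tree.

Final answer: No - the grammar is unambiguous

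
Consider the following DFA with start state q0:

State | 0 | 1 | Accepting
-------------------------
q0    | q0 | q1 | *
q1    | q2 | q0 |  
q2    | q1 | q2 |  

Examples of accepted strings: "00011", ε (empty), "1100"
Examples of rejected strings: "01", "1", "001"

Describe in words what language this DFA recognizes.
binary numbers divisible by 3 (treating the string as a binary integer; leading zeros allowed, the empty string counts as 0)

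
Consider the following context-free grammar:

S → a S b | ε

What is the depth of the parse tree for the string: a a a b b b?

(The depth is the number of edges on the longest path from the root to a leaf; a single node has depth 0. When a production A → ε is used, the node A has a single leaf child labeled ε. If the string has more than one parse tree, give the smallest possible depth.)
The only parse tree applies S → a S b 3 times (once per matching a…b pair) and then S → ε.
The S nodes sit at depths 0, 1, …, 3; the innermost S (depth 3) has the single child ε at depth 4.
The terminal leaves a, b are at depths 1..3, so the longest root-to-leaf path is S → S → … → S → ε with 4 edges.
Depth = 4.

Final answer: 4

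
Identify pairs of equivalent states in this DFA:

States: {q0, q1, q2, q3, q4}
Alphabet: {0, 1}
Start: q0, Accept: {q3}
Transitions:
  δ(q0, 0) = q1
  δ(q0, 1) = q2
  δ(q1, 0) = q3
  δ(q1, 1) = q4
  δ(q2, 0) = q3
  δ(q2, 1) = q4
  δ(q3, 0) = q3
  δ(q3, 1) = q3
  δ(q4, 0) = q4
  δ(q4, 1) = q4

Using the table-filling algorithm:
Round 0 – mark pairs where exactly one state is accepting: (q0,q3), (q1,q3), (q2,q3), (q3,q4)
Round 1 – newly marked: (q0,q1) [on 0: q1 vs q3, already marked]; (q0,q2) [on 0: q1 vs q3, already marked]; (q1,q4) [on 0: q3 vs q4, already marked]; (q2,q4) [on 0: q3 vs q4, already marked]
Round 2 – newly marked: (q0,q4) [on 0: q1 vs q4, already marked]
No further pairs can be marked.
(q1, q2) unmarked: δ(q1,0)=q3, δ(q2,0)=q3; δ(q1,1)=q4, δ(q2,1)=q4 → equivalent
Equivalent pairs: (q1, q2)

Final answer: Equivalent pairs: (q1, q2)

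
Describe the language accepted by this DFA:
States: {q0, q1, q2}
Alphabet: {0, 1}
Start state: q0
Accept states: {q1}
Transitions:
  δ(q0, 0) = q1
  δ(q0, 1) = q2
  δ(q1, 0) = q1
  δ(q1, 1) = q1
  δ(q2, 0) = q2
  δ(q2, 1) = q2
Analyzing the DFA structure:
Start state: q0
Accept states: {q1}
Interpreting what each state remembers (checking against the transitions):
  q0: nothing has been read yet
  q1: the first symbol was 0
  q2: the first symbol was 1 (trap state)
  δ(q0, 0): in q0 (nothing has been read yet), after reading 0 we have: the first symbol was 0 → q1
  δ(q0, 1): in q0 (nothing has been read yet), after reading 1 we have: the first symbol was 1 (trap state) → q2
  δ(q1, 0): in q1 (the first symbol was 0), after reading 0 we have: the first symbol was 0 → q1
  δ(q1, 1): in q1 (the first symbol was 0), after reading 1 we have: the first symbol was 0 → q1
  δ(q2, 0): in q2 (the first symbol was 1 (trap state)), after reading 0 we have: the first symbol was 1 (trap state) → q2
  δ(q2, 1): in q2 (the first symbol was 1 (trap state)), after reading 1 we have: the first symbol was 1 (trap state) → q2
A string is accepted iff it ends in {q1}, i.e. the first symbol was 0.
Language: All binary strings starting with 0

Final answer: All binary strings starting with 0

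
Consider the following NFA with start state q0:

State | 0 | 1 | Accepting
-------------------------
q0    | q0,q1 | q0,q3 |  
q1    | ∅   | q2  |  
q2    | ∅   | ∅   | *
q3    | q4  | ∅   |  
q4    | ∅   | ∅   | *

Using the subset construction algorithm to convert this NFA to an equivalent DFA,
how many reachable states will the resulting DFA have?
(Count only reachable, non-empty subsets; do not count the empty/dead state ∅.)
Start subset: {q0}
{q0}: on 0 → {q0, q1}, on 1 → {q0, q3}
{q0, q1}: on 0 → {q0, q1}, on 1 → {q0, q2, q3}
{q0, q3}: on 0 → {q0, q1, q4}, on 1 → {q0, q3}
{q0, q2, q3}: on 0 → {q0, q1, q4}, on 1 → {q0, q3}
{q0, q1, q4}: on 0 → {q0, q1}, on 1 → {q0, q2, q3}
Reachable non-empty subsets: {q0}, {q0, q1}, {q0, q3}, {q0, q2, q3}, {q0, q1, q4} — 5 in total.

Final answer: 5 states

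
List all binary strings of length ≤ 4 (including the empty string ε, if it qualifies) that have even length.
Checking every binary string of length 0 to 4:
  Length 0: accepted: ε | rejected: (none)
  Length 1: accepted: (none) | rejected: 0, 1
  Length 2: accepted: 00, 01, 10, 11 | rejected: (none)
  Length 3: accepted: (none) | rejected: 000, 001, 010, 011, 100, 101, 110, 111
  Length 4: accepted: 0000, 0001, 0010, 0011, 0100, 0101, 0110, 0111, 1000, 1001, 1010, 1011, 1100, 1101, 1110, 1111 | rejected: (none)
Total: 21 string(s).

Final answer: ε, 00, 01, 10, 11, 0000, 0001, 0010, 0011, 0100, 0101, 0110, 0111, 1000, 1001, 1010, 1011, 1100, 1101, 1110, 1111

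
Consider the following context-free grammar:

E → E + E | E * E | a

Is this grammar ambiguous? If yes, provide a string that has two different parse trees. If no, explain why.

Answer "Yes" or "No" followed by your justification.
Two different leftmost derivations of a + a * a:
  (1) E ⇒ E + E ⇒ a + E ⇒ a + E * E ⇒ a + a * E ⇒ a + a * a   (tree groups a + (a * a))
  (2) E ⇒ E * E ⇒ E + E * E ⇒ a + E * E ⇒ a + a * E ⇒ a + a * a   (tree groups (a + a) * a)
Two distinct leftmost derivations = two distinct parse trees, so the grammar is ambiguous.

Final answer: Yes - the string 'a + a * a' has two distinct leftmost derivations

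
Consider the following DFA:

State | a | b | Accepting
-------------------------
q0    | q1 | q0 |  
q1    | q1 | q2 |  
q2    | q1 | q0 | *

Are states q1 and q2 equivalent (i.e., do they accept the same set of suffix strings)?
Try the suffix ε (the empty string).
From q1: q1 — not accepting.
From q2: q2 — accepting.
The two states disagree on this suffix, so they are not equivalent.

Final answer: No. Distinguishing string: ε (the empty string) - accepted from q2 but not from q1.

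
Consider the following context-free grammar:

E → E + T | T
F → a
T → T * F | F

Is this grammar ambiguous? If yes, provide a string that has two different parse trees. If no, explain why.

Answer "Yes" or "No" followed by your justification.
This is the standard stratified expression grammar: '+' is introduced only by the left-recursive rule E → E + T and '*' only by the left-recursive rule T → T * F, with F → a. For any string, the last '+' must be the one produced at the root E (everything after it is a T containing no '+'), and likewise within each T the last '*' is produced at its root. This fixes the parse tree uniquely (left-associative, '*' binding tighter than '+'), so every string has exactly one parse tree.

Final answer: No - the grammar is unambiguous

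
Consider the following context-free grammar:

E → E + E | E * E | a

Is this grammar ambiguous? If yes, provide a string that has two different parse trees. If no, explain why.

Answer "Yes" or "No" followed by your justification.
Two different leftmost derivations of a + a * a:
  (1) E ⇒ E + E ⇒ a + E ⇒ a + E * E ⇒ a + a * E ⇒ a + a * a   (tree groups a + (a * a))
  (2) E ⇒ E * E ⇒ E + E * E ⇒ a + E * E ⇒ a + a * E ⇒ a + a * a   (tree groups (a + a) * a)
Two distinct leftmost derivations = two distinct parse trees, so the grammar is ambiguous.

Final answer: Yes - the string 'a + a * a' has two distinct leftmost derivations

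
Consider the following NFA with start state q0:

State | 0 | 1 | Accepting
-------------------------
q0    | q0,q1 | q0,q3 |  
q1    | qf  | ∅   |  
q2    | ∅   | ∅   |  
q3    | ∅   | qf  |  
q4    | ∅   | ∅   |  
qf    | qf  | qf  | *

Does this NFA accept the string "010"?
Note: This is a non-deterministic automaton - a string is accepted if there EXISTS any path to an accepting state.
Track the set of states the NFA could be in: start {q0}
Read '0': {q0} → {q0, q1}
Read '1': {q0, q1} → {q0, q3}
Read '0': {q0, q3} → {q0, q1}
Final set {q0, q1} contains no accepting state → rejected.

Final answer: No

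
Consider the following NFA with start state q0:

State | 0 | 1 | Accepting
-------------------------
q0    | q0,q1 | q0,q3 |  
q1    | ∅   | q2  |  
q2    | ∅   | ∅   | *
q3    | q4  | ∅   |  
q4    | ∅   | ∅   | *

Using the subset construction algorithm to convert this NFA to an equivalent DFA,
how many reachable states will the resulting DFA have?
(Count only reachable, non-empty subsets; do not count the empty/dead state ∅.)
Start subset: {q0}
{q0}: on 0 → {q0, q1}, on 1 → {q0, q3}
{q0, q1}: on 0 → {q0, q1}, on 1 → {q0, q2, q3}
{q0, q3}: on 0 → {q0, q1, q4}, on 1 → {q0, q3}
{q0, q2, q3}: on 0 → {q0, q1, q4}, on 1 → {q0, q3}
{q0, q1, q4}: on 0 → {q0, q1}, on 1 → {q0, q2, q3}
Reachable non-empty subsets: {q0}, {q0, q1}, {q0, q3}, {q0, q2, q3}, {q0, q1, q4} — 5 in total.

Final answer: 5 states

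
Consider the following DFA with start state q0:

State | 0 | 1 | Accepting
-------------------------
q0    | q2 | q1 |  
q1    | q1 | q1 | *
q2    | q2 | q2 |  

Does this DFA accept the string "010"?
Start in q0.
Read '0': q0 → q2
Read '1': q2 → q2
Read '0': q2 → q2
Final state q2 is not accepting, so the string is rejected.

Final answer: No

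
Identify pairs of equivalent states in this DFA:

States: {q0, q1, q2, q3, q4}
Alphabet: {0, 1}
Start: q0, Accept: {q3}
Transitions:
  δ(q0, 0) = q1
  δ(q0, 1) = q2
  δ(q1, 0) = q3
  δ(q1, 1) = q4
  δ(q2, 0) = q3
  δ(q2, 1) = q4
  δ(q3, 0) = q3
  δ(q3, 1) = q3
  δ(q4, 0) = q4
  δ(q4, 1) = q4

Using the table-filling algorithm:
Round 0 – mark pairs where exactly one state is accepting: (q0,q3), (q1,q3), (q2,q3), (q3,q4)
Round 1 – newly marked: (q0,q1) [on 0: q1 vs q3, already marked]; (q0,q2) [on 0: q1 vs q3, already marked]; (q1,q4) [on 0: q3 vs q4, already marked]; (q2,q4) [on 0: q3 vs q4, already marked]
Round 2 – newly marked: (q0,q4) [on 0: q1 vs q4, already marked]
No further pairs can be marked.
(q1, q2) unmarked: δ(q1,0)=q3, δ(q2,0)=q3; δ(q1,1)=q4, δ(q2,1)=q4 → equivalent
Equivalent pairs: (q1, q2)

Final answer: Equivalent pairs: (q1, q2)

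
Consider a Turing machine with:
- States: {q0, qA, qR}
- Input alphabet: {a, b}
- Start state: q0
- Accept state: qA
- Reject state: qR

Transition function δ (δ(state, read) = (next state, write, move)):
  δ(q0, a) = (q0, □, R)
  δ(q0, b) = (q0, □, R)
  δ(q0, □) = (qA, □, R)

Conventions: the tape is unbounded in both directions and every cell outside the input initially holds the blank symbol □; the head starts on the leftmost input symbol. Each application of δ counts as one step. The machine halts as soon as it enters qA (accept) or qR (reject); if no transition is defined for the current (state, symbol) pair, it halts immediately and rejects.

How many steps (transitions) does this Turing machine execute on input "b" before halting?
Step 0: [q0]b (head at position 0)
Step 1: δ(q0, b) = (q0, □, R)  ⊢  □[q0]□ (head at position 1)
Step 2: δ(q0, □) = (qA, □, R)  ⊢  □□[qA]□ (head at position 2)
The machine is in qA, so it halts and accepts.
Number of transitions executed: 2.

Final answer: 2 steps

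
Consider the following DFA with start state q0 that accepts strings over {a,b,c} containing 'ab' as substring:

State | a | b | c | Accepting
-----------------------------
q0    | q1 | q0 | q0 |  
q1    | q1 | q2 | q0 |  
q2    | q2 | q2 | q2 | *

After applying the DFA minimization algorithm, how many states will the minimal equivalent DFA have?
All 3 states are reachable from q0, so none can be removed as unreachable.
Table-filling: first mark every (accepting, non-accepting) pair as distinguishable (accepting: {q2}; non-accepting: {q0, q1}).
Round 1: (q0, q1) on 'b' go to q0 and q2, already distinguishable → mark.
Every pair of states is distinguishable, so the DFA is already minimal.
Equivalence classes: {q0}, {q1}, {q2} → 3 states.

Final answer: 3 states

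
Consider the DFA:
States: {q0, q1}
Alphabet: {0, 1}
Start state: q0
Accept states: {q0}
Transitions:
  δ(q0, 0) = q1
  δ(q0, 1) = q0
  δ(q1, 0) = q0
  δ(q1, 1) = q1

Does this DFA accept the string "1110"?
Processing string "1110":
  q0 --1--> q0
  q0 --1--> q0
  q0 --1--> q0
  q0 --0--> q1
Final state: q1
Accept states: {q0}
q1 is not an accept state, so the string is rejected.

Final answer: No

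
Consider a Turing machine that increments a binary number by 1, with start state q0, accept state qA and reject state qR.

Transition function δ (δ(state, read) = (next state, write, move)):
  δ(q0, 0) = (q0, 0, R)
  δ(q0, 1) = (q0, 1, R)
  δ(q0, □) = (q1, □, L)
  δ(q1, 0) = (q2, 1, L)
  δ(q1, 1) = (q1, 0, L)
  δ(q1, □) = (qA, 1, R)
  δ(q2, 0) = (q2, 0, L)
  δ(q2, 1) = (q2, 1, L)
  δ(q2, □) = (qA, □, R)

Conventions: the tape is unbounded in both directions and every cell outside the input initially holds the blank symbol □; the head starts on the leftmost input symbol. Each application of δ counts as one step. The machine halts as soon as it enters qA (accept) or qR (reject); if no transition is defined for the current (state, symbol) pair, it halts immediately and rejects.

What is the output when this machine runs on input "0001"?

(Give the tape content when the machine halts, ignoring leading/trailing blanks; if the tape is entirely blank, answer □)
Step 0: [q0]0001 (head at position 0)
Step 1: δ(q0, 0) = (q0, 0, R)  ⊢  0[q0]001 (head at position 1)
Step 2: δ(q0, 0) = (q0, 0, R)  ⊢  00[q0]01 (head at position 2)
Step 3: δ(q0, 0) = (q0, 0, R)  ⊢  000[q0]1 (head at position 3)
Step 4: δ(q0, 1) = (q0, 1, R)  ⊢  0001[q0]□ (head at position 4)
Step 5: δ(q0, □) = (q1, □, L)  ⊢  000[q1]1□ (head at position 3)
Step 6: δ(q1, 1) = (q1, 0, L)  ⊢  00[q1]00□ (head at position 2)
Step 7: δ(q1, 0) = (q2, 1, L)  ⊢  0[q2]010□ (head at position 1)
Step 8: δ(q2, 0) = (q2, 0, L)  ⊢  [q2]0010□ (head at position 0)
Step 9: δ(q2, 0) = (q2, 0, L)  ⊢  [q2]□0010□ (head at position -1)
Step 10: δ(q2, □) = (qA, □, R)  ⊢  □[qA]0010□ (head at position 0)
The machine is in qA, so it halts and accepts.
Tape content when halted (ignoring surrounding blanks): 0010

Final answer: Output: 0010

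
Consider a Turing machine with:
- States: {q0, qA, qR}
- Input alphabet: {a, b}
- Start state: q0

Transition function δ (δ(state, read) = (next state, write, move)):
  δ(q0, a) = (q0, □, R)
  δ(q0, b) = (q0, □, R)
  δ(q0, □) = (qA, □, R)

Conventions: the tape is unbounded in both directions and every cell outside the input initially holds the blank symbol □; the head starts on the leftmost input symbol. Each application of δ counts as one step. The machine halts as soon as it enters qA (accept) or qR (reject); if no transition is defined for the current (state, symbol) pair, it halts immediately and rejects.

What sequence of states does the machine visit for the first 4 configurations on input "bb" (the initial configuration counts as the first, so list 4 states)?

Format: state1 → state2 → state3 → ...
Step 0: [q0]bb (head at position 0)
Step 1: δ(q0, b) = (q0, □, R)  ⊢  □[q0]b (head at position 1)
Step 2: δ(q0, b) = (q0, □, R)  ⊢  □□[q0]□ (head at position 2)
Step 3: δ(q0, □) = (qA, □, R)  ⊢  □□□[qA]□ (head at position 3)
Reading off the states of these 4 configurations: q0 → q0 → q0 → qA

Final answer: q0 → q0 → q0 → qA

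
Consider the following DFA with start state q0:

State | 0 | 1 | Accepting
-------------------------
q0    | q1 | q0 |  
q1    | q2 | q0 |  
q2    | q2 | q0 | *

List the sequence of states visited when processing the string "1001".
q0 → q0 → q1 → q2 → q0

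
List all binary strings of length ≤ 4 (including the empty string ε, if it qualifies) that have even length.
Checking every binary string of length 0 to 4:
  Length 0: accepted: ε | rejected: (none)
  Length 1: accepted: (none) | rejected: 0, 1
  Length 2: accepted: 00, 01, 10, 11 | rejected: (none)
  Length 3: accepted: (none) | rejected: 000, 001, 010, 011, 100, 101, 110, 111
  Length 4: accepted: 0000, 0001, 0010, 0011, 0100, 0101, 0110, 0111, 1000, 1001, 1010, 1011, 1100, 1101, 1110, 1111 | rejected: (none)
Total: 21 string(s).

Final answer: ε, 00, 01, 10, 11, 0000, 0001, 0010, 0011, 0100, 0101, 0110, 0111, 1000, 1001, 1010, 1011, 1100, 1101, 1110, 1111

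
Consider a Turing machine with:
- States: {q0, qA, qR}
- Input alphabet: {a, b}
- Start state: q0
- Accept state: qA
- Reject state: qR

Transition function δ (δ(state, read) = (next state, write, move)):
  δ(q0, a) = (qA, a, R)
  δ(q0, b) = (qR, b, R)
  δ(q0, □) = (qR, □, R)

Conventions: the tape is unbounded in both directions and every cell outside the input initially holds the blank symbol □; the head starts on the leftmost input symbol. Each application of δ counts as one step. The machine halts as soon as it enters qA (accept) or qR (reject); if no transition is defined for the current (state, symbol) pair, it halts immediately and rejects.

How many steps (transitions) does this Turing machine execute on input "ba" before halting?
Step 0: [q0]ba (head at position 0)
Step 1: δ(q0, b) = (qR, b, R)  ⊢  b[qR]a (head at position 1)
The machine is in qR, so it halts and rejects.
Number of transitions executed: 1.

Final answer: 1 steps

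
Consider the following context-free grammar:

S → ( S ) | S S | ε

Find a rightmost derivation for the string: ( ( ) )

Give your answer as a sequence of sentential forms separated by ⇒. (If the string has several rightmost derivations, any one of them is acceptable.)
Start with S.
Step 1: the rightmost non-terminal is S; apply S → ( S ):  ( S )
Step 2: the rightmost non-terminal is S; apply S → ( S ):  ( ( S ) )
Step 3: the rightmost non-terminal is S; apply S → ε:  ( ( ) )

Final answer: S ⇒ ( S ) ⇒ ( ( S ) ) ⇒ ( ( ) )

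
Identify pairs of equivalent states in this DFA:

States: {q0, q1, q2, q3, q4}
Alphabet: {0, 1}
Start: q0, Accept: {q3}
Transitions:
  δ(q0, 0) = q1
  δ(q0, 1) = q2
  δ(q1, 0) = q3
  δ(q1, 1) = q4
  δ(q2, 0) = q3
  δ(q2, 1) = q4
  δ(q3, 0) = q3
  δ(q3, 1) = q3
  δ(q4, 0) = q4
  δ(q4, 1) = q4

Using the table-filling algorithm:
Round 0 – mark pairs where exactly one state is accepting: (q0,q3), (q1,q3), (q2,q3), (q3,q4)
Round 1 – newly marked: (q0,q1) [on 0: q1 vs q3, already marked]; (q0,q2) [on 0: q1 vs q3, already marked]; (q1,q4) [on 0: q3 vs q4, already marked]; (q2,q4) [on 0: q3 vs q4, already marked]
Round 2 – newly marked: (q0,q4) [on 0: q1 vs q4, already marked]
No further pairs can be marked.
(q1, q2) unmarked: δ(q1,0)=q3, δ(q2,0)=q3; δ(q1,1)=q4, δ(q2,1)=q4 → equivalent
Equivalent pairs: (q1, q2)

Final answer: Equivalent pairs: (q1, q2)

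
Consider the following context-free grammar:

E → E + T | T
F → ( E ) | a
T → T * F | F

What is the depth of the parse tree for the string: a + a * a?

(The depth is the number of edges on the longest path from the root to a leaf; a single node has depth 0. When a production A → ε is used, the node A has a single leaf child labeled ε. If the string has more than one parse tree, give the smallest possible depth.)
The grammar is unambiguous; the parse tree of a + a * a is:
E → E + T at the root (depth 0).
  Left E (depth 1) → T (2) → F (3) → a (4).
  Right T (depth 1) → T * F; that T (2) → F (3) → a (4); F (2) → a (3).
The longest root-to-leaf paths have 4 edges.
Depth = 4.

Final answer: 4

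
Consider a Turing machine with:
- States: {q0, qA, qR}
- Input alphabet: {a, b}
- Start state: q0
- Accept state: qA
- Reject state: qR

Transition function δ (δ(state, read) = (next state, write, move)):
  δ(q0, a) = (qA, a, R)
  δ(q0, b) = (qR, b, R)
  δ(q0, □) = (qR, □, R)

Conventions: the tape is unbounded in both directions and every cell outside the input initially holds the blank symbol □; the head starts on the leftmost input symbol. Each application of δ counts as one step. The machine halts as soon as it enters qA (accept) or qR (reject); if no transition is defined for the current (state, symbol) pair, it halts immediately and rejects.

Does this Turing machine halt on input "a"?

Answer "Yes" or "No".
Step 0: [q0]a (head at position 0)
Step 1: δ(q0, a) = (qA, a, R)  ⊢  a[qA]□ (head at position 1)
The machine is in qA, so it halts and accepts.
It halts after 1 steps.

Final answer: Yes - halts after 1 steps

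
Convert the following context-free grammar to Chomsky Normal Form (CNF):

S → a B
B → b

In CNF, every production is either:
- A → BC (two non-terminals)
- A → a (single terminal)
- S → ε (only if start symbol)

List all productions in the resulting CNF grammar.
The grammar has no ε-productions or unit productions to eliminate.
S → a B has terminal a in a right-hand side of length ≥ 2: introduce T_a → a and use T_a in place of a.
B → b is already in CNF (single terminal) – keep it.
S → a B becomes S → T_a B.
Resulting CNF grammar (3 productions): T_a → a; B → b; S → T_a B

Final answer: T_a → a; B → b; S → T_a B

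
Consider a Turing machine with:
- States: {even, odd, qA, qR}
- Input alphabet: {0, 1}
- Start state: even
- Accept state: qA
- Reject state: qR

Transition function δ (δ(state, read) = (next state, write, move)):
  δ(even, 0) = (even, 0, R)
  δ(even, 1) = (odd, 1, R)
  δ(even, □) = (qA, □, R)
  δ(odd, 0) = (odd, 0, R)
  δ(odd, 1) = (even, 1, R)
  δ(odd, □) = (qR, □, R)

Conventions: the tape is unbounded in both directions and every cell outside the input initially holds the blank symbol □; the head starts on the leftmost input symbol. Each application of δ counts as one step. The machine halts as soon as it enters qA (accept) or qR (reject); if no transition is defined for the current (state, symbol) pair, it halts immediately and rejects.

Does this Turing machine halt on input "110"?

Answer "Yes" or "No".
Step 0: [even]110 (head at position 0)
Step 1: δ(even, 1) = (odd, 1, R)  ⊢  1[odd]10 (head at position 1)
Step 2: δ(odd, 1) = (even, 1, R)  ⊢  11[even]0 (head at position 2)
Step 3: δ(even, 0) = (even, 0, R)  ⊢  110[even]□ (head at position 3)
Step 4: δ(even, □) = (qA, □, R)  ⊢  110□[qA]□ (head at position 4)
The machine is in qA, so it halts and accepts.
It halts after 4 steps.

Final answer: Yes - halts after 4 steps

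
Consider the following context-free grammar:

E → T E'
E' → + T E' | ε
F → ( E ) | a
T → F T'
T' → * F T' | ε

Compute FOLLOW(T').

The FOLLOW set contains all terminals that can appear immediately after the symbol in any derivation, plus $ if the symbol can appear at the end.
Useful FIRST sets: FIRST(E') = {+, ε}, FIRST(T') = {*, ε} (both E' and T' are nullable).
FOLLOW(E): E is the start symbol → $; E appears in F → ( E ) followed by ')' → FOLLOW(E) = {), $}.
FOLLOW(E'): E' appears at the right end of E → T E' and of E' → + T E', so FOLLOW(E') ⊇ FOLLOW(E) (the second occurrence adds nothing new). FOLLOW(E') = {), $}.
FOLLOW(T): in E → T E' and E' → + T E', T is followed by E': add FIRST(E') minus ε = {+}; since E' is nullable, also add FOLLOW(E) and FOLLOW(E') = {), $}. FOLLOW(T) = {+, ), $}.
FOLLOW(T'): T' appears at the right end of T → F T' and of T' → * F T', so FOLLOW(T') = FOLLOW(T) = {+, ), $}.

Final answer: {$, ), +}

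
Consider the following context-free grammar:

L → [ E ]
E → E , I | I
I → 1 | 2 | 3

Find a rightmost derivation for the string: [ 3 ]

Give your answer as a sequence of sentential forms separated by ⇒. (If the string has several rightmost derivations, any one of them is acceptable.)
Start with L.
Step 1: the rightmost non-terminal is L; apply L → [ E ]:  [ E ]
Step 2: the rightmost non-terminal is E; apply E → I:  [ I ]
Step 3: the rightmost non-terminal is I; apply I → 3:  [ 3 ]

Final answer: L ⇒ [ E ] ⇒ [ I ] ⇒ [ 3 ]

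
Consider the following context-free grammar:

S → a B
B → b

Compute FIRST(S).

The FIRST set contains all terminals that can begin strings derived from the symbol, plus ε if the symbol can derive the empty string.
S has the single production S → a B, whose right-hand side begins with the terminal a. So FIRST(S) = {a}.

Final answer: {a}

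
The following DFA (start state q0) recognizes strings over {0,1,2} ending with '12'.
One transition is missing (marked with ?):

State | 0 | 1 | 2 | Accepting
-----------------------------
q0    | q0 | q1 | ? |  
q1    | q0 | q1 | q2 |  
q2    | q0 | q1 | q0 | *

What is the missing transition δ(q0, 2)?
q0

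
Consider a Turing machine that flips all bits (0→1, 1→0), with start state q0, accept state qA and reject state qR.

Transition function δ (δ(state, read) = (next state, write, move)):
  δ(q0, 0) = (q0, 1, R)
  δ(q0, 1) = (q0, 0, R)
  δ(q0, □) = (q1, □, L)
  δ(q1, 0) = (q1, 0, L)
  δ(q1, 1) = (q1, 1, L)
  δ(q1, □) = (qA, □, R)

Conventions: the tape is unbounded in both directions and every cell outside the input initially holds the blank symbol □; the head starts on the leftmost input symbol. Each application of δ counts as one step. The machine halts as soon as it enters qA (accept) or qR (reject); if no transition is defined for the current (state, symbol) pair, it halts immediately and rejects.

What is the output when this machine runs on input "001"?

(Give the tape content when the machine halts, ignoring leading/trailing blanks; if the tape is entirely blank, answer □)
Step 0: [q0]001 (head at position 0)
Step 1: δ(q0, 0) = (q0, 1, R)  ⊢  1[q0]01 (head at position 1)
Step 2: δ(q0, 0) = (q0, 1, R)  ⊢  11[q0]1 (head at position 2)
Step 3: δ(q0, 1) = (q0, 0, R)  ⊢  110[q0]□ (head at position 3)
Step 4: δ(q0, □) = (q1, □, L)  ⊢  11[q1]0□ (head at position 2)
Step 5: δ(q1, 0) = (q1, 0, L)  ⊢  1[q1]10□ (head at position 1)
Step 6: δ(q1, 1) = (q1, 1, L)  ⊢  [q1]110□ (head at position 0)
Step 7: δ(q1, 1) = (q1, 1, L)  ⊢  [q1]□110□ (head at position -1)
Step 8: δ(q1, □) = (qA, □, R)  ⊢  □[qA]110□ (head at position 0)
The machine is in qA, so it halts and accepts.
Tape content when halted (ignoring surrounding blanks): 110

Final answer: Output: 110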